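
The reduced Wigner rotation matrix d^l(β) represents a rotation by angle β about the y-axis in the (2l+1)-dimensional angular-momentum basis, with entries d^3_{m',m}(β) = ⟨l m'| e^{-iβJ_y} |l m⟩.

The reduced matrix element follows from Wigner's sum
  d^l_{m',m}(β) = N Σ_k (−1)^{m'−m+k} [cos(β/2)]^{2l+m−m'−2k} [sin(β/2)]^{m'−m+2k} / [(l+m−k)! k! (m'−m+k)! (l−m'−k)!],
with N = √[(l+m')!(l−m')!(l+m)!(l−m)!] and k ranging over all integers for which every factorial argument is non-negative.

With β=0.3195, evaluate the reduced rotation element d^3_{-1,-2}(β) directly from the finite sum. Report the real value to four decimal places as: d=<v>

d^3_{-1,-2}(β=0.3195) via Wigner's sum:
c=cos(0.3195/2)=0.987267, s=sin(0.3195/2)=0.159071; N=√[2·24·1·120]=75.894664
The bounds max(0,m−m')=0 and min(l+m,l−m')=1 give 2 terms
  k=0: (−1)^1·75.8947/(24)·0.9873^5·0.1591^1 = -0.471808
  k=1: (−1)^2·75.8947/(12)·0.9873^3·0.1591^3 = +0.024497
d^3_{-1,-2}(0.3195) = -0.471808 +0.024497 = -0.447311

d=-0.4473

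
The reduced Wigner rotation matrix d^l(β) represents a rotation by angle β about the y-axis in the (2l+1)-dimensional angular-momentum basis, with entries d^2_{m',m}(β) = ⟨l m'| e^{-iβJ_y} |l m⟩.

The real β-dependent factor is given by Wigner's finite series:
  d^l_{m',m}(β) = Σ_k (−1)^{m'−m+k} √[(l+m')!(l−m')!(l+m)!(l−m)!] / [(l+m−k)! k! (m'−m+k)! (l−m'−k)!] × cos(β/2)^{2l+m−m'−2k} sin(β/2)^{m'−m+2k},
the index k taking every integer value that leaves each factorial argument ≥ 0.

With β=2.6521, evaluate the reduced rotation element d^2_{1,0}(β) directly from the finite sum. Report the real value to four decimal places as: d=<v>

d^2_{1,0}(β=2.6521) via Wigner's sum:
Half-angle: c=0.242310, s=0.970199. N=√(6·1·2·2)=4.898979
The bounds max(0,m−m')=0 and min(l+m,l−m')=1 give 2 terms
  k=0: (−1)^1·4.8990/(2)·0.2423^3·0.9702^1 = -0.033810
  k=1: (−1)^2·4.8990/(2)·0.2423^1·0.9702^3 = +0.542038
d^2_{1,0}(2.6521) = -0.033810 +0.542038 = +0.508227

d=0.5082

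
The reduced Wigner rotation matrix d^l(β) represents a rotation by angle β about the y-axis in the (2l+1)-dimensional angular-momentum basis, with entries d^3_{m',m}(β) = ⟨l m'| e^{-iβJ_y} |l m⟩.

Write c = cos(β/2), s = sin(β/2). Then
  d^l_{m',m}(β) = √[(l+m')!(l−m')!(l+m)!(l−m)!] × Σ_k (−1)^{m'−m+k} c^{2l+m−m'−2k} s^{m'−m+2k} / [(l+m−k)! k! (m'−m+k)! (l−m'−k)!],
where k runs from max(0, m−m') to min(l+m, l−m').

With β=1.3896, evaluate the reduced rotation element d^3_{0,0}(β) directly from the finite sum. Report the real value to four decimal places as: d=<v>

d^3_{0,0}(β=1.3896) via Wigner's sum:
With c≡cos(β/2)=0.768182 and s≡sin(β/2)=0.640232, N=[6·6·6·6]^{1/2}=36.000000
k: max(0,(0)−(0))=0 … min(3+(0),3−(0))=3
  k=0: (−1)^0·36.0000/(36)·0.7682^6·0.6402^0 = +0.205487
  k=1: (−1)^1·36.0000/(4)·0.7682^4·0.6402^2 = -1.284615
  k=2: (−1)^2·36.0000/(4)·0.7682^2·0.6402^4 = +0.892318
  k=3: (−1)^3·36.0000/(36)·0.7682^0·0.6402^6 = -0.068869
d^3_{0,0}(1.3896) = +0.205487 -1.284615 +0.892318 -0.068869 = -0.255679

d=-0.2557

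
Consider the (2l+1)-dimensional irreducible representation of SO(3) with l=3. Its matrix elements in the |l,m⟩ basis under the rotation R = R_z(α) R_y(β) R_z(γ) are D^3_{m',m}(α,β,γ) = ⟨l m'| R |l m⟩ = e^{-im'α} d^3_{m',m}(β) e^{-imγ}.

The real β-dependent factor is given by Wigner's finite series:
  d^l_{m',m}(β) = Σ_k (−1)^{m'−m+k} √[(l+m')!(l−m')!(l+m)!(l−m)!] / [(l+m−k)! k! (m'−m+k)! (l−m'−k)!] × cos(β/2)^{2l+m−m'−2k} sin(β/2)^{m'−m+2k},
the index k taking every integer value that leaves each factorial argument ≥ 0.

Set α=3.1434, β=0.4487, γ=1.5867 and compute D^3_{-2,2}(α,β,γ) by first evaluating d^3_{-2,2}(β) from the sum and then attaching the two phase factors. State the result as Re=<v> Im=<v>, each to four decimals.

Re=-0.0115 Im=0.0003

Split into d^3_{-2,2}(β=0.4487) × two z-phases.
c=cos(0.4487/2)=0.974939, s=sin(0.4487/2)=0.222473; N=√[1·120·120·1]=120.000000
k∈{4,5} keeps every argument non-negative
  k=4: (−1)^0·120.0000/(24)·0.9749^2·0.2225^4 = +0.011642
  k=5: (−1)^1·120.0000/(120)·0.9749^0·0.2225^6 = -0.000121
d^3_{-2,2}(0.4487) = +0.011642 -0.000121 = +0.011521
Attach z-rotation phases: D = e^{-i(-2)(3.1434)}·(+0.011521)·e^{-i(2)(1.5867)} = -0.011516+0.000325i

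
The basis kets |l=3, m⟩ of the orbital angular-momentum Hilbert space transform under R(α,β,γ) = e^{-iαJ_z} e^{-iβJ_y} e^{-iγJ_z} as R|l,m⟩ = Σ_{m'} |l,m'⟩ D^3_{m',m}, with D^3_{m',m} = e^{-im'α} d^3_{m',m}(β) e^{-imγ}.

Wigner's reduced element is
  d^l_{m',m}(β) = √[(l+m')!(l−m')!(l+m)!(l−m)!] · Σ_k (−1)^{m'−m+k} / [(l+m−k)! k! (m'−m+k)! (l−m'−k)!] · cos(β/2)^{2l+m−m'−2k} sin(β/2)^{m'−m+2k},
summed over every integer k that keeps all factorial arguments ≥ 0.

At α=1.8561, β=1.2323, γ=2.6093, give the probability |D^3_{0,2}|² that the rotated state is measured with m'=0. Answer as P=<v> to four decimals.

Split into d^3_{0,2}(β=1.2323) × two z-phases.
c=cos(1.2323/2)=0.816109, s=sin(1.2323/2)=0.577897; N=√[6·6·120·1]=65.726707
k: max(0,(2)−(0))=2 … min(3+(2),3−(0))=3
  k=2: (−1)^0·65.7267/(12)·0.8161^4·0.5779^2 = +0.811439
  k=3: (−1)^1·65.7267/(12)·0.8161^2·0.5779^4 = -0.406874
d^3_{0,2}(1.2323) = +0.811439 -0.406874 = +0.404564
|D^3_{0,2}|² = |d^3_{0,2}(β)|² = (+0.404564)² = 0.163672 (the z-rotation phases have unit modulus)

P=0.1637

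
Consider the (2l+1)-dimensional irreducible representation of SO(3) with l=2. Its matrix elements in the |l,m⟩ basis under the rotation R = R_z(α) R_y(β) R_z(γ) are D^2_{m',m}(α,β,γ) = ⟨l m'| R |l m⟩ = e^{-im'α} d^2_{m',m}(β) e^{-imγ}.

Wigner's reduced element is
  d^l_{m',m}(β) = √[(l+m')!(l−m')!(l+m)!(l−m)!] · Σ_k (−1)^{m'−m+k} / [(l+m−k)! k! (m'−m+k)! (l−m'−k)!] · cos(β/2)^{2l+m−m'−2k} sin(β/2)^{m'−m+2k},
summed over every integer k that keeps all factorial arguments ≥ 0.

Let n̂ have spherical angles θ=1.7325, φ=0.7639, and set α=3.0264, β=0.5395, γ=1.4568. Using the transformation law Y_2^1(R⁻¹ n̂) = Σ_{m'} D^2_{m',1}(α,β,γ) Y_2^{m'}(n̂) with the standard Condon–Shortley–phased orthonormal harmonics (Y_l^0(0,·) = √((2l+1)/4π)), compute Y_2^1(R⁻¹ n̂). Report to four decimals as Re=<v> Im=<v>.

Need the full column D^2_{m',1} for m'=−2..2 at α=3.0264, β=0.5395, γ=1.4568.
cos(β/2)=0.963838, sin(β/2)=0.266490
d^2_{-2,1}: single k=3 term ⇒ +0.036482;  D = -0.004237-0.036235i
d^2_{-1,1}: k∈[2..3] ⇒ +0.197921 -0.005043 = +0.192878;  D = +0.000231+0.192878i
d^2_{0,1}: k∈[1..2] ⇒ +0.584479 -0.044681 = +0.539798;  D = +0.061402-0.536294i
d^2_{1,1}: k∈[0..1] ⇒ +0.863009 -0.197921 = +0.665088;  D = -0.151100+0.647696i
d^2_{2,1}: single k=0 term ⇒ -0.477225;  D = -0.161118+0.449204i
Y_2^{m'}(θ=1.7325,φ=0.7639) and Σ D·Y over m':
  (-0.0042-0.0362i)·(+0.0162-0.3759i)  (+0.0002+0.1929i)·(-0.0886+0.0849i)  (+0.0614-0.5363i)·(-0.2909+0.0000i)  (-0.1511+0.6477i)·(+0.0886+0.0849i)  (-0.1611+0.4492i)·(+0.0162+0.3759i)
Y_2^1(R⁻¹ n̂) = -0.287811+0.131202i

Re=-0.2878 Im=0.1312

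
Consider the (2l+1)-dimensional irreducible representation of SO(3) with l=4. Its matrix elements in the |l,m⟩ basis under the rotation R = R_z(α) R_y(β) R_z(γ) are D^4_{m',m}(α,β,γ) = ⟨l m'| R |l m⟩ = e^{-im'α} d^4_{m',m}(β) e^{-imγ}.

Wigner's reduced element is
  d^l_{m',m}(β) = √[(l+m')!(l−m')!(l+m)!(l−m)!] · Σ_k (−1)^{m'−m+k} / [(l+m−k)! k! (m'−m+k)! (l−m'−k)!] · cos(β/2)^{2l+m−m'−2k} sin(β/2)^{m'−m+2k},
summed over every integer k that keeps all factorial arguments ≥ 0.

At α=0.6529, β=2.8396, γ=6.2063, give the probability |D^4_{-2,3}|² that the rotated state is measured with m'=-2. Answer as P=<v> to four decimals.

P=0.2337

D^4_{-2,3}(0.6529,2.8396,6.2063) = e^{-i·-2·0.6529}·d^4_{-2,3}(2.8396)·e^{-i·3·6.2063}. Compute d first:
With c≡cos(β/2)=0.150423 and s≡sin(β/2)=0.988622, N=[2·720·5040·1]^{1/2}=2693.993318
The bounds max(0,m−m')=5 and min(l+m,l−m')=6 give 2 terms
  k=5: (−1)^0·2693.9933/(240)·0.1504^3·0.9886^5 = +0.036081
  k=6: (−1)^1·2693.9933/(720)·0.1504^1·0.9886^7 = -0.519505
d^4_{-2,3}(2.8396) = +0.036081 -0.519505 = -0.483424
|D^4_{-2,3}|² = |d^4_{-2,3}(β)|² = (-0.483424)² = 0.233699 (the z-rotation phases have unit modulus)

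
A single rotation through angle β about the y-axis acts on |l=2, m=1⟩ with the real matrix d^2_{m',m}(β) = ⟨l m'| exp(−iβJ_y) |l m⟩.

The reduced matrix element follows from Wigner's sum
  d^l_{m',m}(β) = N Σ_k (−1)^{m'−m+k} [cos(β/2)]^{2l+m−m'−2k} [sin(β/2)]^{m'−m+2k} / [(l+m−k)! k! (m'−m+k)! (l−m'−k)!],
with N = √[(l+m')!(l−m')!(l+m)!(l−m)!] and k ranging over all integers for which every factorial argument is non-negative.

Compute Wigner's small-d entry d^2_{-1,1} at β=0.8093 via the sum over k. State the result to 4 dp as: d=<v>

d^2_{-1,1}(β=0.8093) via Wigner's sum:
With c≡cos(β/2)=0.919240 and s≡sin(β/2)=0.393697, N=[1·6·6·1]^{1/2}=6.000000
The bounds max(0,m−m')=2 and min(l+m,l−m')=3 give 2 terms
  k=2: (−1)^0·6.0000/(2)·0.9192^2·0.3937^2 = +0.392920
  k=3: (−1)^1·6.0000/(6)·0.9192^0·0.3937^4 = -0.024024
d^2_{-1,1}(0.8093) = +0.392920 -0.024024 = +0.368895

d=0.3689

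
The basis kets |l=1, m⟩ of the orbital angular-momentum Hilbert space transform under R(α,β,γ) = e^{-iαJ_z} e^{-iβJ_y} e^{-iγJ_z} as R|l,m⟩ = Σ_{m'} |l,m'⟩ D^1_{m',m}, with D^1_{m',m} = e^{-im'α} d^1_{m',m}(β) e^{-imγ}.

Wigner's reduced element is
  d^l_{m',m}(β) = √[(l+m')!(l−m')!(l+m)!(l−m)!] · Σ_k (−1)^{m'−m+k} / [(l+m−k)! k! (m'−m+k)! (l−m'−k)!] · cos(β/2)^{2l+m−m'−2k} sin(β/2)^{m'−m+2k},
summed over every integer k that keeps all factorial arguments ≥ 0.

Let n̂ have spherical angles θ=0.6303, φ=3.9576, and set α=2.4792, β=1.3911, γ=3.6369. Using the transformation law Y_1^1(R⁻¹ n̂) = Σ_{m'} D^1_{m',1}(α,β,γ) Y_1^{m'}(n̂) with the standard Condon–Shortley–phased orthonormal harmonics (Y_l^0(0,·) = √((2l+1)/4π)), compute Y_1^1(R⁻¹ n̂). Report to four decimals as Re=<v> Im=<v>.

Need the full column D^1_{m',1} for m'=−1..1 at α=2.4792, β=1.3911, γ=3.6369.
cos(β/2)=0.767701, sin(β/2)=0.640808
d^1_{-1,1}: single k=2 term ⇒ +0.410635;  D = +0.164848-0.376093i
d^1_{0,1}: single k=1 term ⇒ +0.695721;  D = -0.612111+0.330678i
d^1_{1,1}: single k=0 term ⇒ +0.589365;  D = +0.581158+0.098017i
Y_1^{m'}(θ=0.6303,φ=3.9576) and Σ D·Y over m':
  (+0.1648-0.3761i)·(-0.1395+0.1483i)  (-0.6121+0.3307i)·(+0.3947+0.0000i)  (+0.5812+0.0980i)·(+0.1395+0.1483i)
Y_1^1(R⁻¹ n̂) = -0.142284+0.307322i

Re=-0.1423 Im=0.3073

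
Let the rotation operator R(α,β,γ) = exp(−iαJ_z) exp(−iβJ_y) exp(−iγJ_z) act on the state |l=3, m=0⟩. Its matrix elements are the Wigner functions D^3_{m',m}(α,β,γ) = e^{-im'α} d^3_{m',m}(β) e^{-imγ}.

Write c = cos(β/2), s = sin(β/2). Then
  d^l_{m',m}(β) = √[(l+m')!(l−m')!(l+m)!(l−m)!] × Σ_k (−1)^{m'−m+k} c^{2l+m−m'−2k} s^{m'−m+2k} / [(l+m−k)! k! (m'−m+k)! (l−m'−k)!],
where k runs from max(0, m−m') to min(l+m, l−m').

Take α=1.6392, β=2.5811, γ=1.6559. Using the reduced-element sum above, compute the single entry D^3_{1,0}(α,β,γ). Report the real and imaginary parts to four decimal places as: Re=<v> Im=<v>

Re=0.0407 Im=0.5941

First d^3_{1,0}(β=2.5811), then the phase factors e^{-i(1)α} and e^{-i(0)γ}:
With c≡cos(β/2)=0.276592 and s≡sin(β/2)=0.960987, N=[24·2·6·6]^{1/2}=41.569219
k: max(0,(0)−(1))=0 … min(3+(0),3−(1))=2
  k=0: (−1)^1·41.5692/(12)·0.2766^5·0.9610^1 = -0.005389
  k=1: (−1)^2·41.5692/(4)·0.2766^3·0.9610^3 = +0.195158
  k=2: (−1)^3·41.5692/(12)·0.2766^1·0.9610^5 = -0.785270
d^3_{1,0}(2.5811) = -0.005389 +0.195158 -0.785270 = -0.595502
Attach z-rotation phases: D = e^{-i(1)(1.6392)}·(-0.595502)·e^{-i(0)(1.6559)} = +0.040703+0.594109i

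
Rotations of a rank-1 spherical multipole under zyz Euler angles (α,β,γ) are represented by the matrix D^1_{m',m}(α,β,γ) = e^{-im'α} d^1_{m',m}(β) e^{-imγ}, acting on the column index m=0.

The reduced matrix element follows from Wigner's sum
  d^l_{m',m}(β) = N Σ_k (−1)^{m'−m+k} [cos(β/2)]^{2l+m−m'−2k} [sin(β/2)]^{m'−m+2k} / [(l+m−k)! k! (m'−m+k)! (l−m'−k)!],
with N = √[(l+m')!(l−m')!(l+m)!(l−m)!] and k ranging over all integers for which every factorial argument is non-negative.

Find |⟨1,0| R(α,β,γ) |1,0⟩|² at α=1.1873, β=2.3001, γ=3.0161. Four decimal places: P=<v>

P=0.4440

D^1_{0,0}(1.1873,2.3001,3.0161) = e^{-i·0·1.1873}·d^1_{0,0}(2.3001)·e^{-i·0·3.0161}. Compute d first:
c=cos(2.3001/2)=0.408442, s=sin(2.3001/2)=0.912784; N=√[1·1·1·1]=1.000000
The bounds max(0,m−m')=0 and min(l+m,l−m')=1 give 2 terms
  k=0: (−1)^0·1.0000/(1)·0.4084^2·0.9128^0 = +0.166825
  k=1: (−1)^1·1.0000/(1)·0.4084^0·0.9128^2 = -0.833175
d^1_{0,0}(2.3001) = +0.166825 -0.833175 = -0.666351
|D^1_{0,0}|² = |d^1_{0,0}(β)|² = (-0.666351)² = 0.444023 (the z-rotation phases have unit modulus)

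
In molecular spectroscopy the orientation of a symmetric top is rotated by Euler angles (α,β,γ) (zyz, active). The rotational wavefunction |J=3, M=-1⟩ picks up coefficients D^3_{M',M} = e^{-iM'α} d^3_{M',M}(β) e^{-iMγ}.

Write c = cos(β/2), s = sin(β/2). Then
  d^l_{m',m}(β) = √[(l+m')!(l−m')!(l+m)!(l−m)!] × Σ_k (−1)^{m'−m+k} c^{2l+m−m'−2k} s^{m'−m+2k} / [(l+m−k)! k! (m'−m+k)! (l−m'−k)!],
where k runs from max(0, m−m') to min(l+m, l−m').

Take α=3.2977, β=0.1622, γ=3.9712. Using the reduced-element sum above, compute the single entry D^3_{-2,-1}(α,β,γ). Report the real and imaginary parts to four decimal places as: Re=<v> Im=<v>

Re=-0.1034 Im=-0.2261

D^3_{-2,-1}(3.2977,0.1622,3.9712) = e^{-i·-2·3.2977}·d^3_{-2,-1}(0.1622)·e^{-i·-1·3.9712}. Compute d first:
Half-angle: c=0.996713, s=0.081011. N=√(1·120·2·24)=75.894664
The bounds max(0,m−m')=1 and min(l+m,l−m')=2 give 2 terms
  k=1: (−1)^0·75.8947/(24)·0.9967^5·0.0810^1 = +0.251997
  k=2: (−1)^1·75.8947/(12)·0.9967^3·0.0810^3 = -0.003329
d^3_{-2,-1}(0.1622) = +0.251997 -0.003329 = +0.248668
Attach z-rotation phases: D = e^{-i(-2)(3.2977)}·(+0.248668)·e^{-i(-1)(3.9712)} = -0.103430-0.226137i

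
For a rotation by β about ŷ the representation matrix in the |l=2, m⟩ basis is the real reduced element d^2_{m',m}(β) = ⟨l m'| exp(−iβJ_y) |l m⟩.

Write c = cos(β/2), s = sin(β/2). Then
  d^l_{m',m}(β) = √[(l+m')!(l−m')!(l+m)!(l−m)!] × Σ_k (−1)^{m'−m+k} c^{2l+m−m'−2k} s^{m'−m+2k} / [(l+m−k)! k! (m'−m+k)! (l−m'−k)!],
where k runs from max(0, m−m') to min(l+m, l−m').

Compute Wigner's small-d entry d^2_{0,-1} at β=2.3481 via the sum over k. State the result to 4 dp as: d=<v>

d=0.6123

d^2_{0,-1}(β=2.3481) via Wigner's sum:
c=cos(2.3481/2)=0.386419, s=sin(2.3481/2)=0.922323; N=√[2·2·1·6]=4.898979
k: max(0,(-1)−(0))=0 … min(2+(-1),2−(0))=1
  k=0: (−1)^1·4.8990/(2)·0.3864^3·0.9223^1 = -0.130357
  k=1: (−1)^2·4.8990/(2)·0.3864^1·0.9223^3 = +0.742650
d^2_{0,-1}(2.3481) = -0.130357 +0.742650 = +0.612292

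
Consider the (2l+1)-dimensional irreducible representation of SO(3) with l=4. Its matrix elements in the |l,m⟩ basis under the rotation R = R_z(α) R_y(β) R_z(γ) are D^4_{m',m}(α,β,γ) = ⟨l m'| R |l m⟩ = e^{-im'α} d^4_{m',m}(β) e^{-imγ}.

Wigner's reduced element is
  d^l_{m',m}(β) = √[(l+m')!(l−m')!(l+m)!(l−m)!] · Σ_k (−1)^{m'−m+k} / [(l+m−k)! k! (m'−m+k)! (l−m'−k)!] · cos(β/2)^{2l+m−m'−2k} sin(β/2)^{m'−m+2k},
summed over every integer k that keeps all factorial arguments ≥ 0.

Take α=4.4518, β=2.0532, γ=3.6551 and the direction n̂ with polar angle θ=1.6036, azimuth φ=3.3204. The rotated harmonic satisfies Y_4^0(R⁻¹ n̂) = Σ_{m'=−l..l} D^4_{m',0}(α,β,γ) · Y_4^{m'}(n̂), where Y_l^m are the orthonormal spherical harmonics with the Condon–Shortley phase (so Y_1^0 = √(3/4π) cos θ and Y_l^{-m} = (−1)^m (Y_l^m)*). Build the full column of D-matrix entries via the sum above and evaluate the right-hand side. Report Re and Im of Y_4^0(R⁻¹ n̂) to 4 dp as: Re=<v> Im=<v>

Need the full column D^4_{m',0} for m'=−4..4 at α=4.4518, β=2.0532, γ=3.6551.
cos(β/2)=0.517731, sin(β/2)=0.855544
d^4_{-4,0}: single k=4 term ⇒ +0.322057;  D = +0.162377-0.278127i
d^4_{-3,0}: k∈[3..4] ⇒ +0.275620 -0.752639 = -0.477019;  D = -0.336076-0.338526i
d^4_{-2,0}: k∈[2..4] ⇒ +0.133730 -0.973810 +0.997200 = +0.157120;  D = -0.136259+0.078230i
d^4_{-1,0}: k∈[1..4] ⇒ +0.038149 -0.625046 +1.706824 -0.776809 = +0.343118;  D = -0.088404-0.331534i
d^4_{0,0}: k∈[0..4] ⇒ +0.005162 -0.225542 +1.385756 -1.681825 +0.287037 = -0.229412;  D = -0.229412+0.000000i
d^4_{1,0}: k∈[0..3] ⇒ -0.038149 +0.625046 -1.706824 +0.776809 = -0.343118;  D = +0.088404-0.331534i
d^4_{2,0}: k∈[0..2] ⇒ +0.133730 -0.973810 +0.997200 = +0.157120;  D = -0.136259-0.078230i
d^4_{3,0}: k∈[0..1] ⇒ -0.275620 +0.752639 = +0.477019;  D = +0.336076-0.338526i
d^4_{4,0}: single k=0 term ⇒ +0.322057;  D = +0.162377+0.278127i
Y_4^{m'}(θ=1.6036,φ=3.3204) and Σ D·Y over m':
  (+0.1624-0.2781i)·(+0.3334-0.2896i)  (-0.3361-0.3385i)·(+0.0352-0.0209i)  (-0.1363+0.0782i)·(-0.3107+0.1161i)  (-0.0884-0.3315i)·(-0.0457+0.0083i)  (-0.2294+0.0000i)·(+0.3139+0.0000i)  (+0.0884-0.3315i)·(+0.0457+0.0083i)  (-0.1363-0.0782i)·(-0.3107-0.1161i)  (+0.3361-0.3385i)·(-0.0352-0.0209i)  (+0.1624+0.2781i)·(+0.3334+0.2896i)
Y_4^0(R⁻¹ n̂) = -0.082659-0.000000i

Re=-0.0827 Im=0.0000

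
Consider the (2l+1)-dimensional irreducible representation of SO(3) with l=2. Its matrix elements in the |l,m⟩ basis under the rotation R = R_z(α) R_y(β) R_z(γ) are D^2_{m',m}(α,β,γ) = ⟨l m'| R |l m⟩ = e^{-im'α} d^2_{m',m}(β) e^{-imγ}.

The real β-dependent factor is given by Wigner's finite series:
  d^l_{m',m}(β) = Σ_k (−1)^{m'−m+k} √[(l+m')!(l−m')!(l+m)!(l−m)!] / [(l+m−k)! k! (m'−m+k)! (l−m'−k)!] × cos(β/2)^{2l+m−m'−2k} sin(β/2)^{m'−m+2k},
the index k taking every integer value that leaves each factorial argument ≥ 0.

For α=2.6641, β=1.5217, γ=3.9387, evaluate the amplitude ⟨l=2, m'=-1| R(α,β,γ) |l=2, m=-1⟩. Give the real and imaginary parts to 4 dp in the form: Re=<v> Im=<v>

Split into d^2_{-1,-1}(β=1.5217) × two z-phases.
c=cos(1.5217/2)=0.724250, s=sin(1.5217/2)=0.689537; N=√[1·6·1·6]=6.000000
The bounds max(0,m−m')=0 and min(l+m,l−m')=1 give 2 terms
  k=0: (−1)^0·6.0000/(6)·0.7243^4·0.6895^0 = +0.275140
  k=1: (−1)^1·6.0000/(2)·0.7243^2·0.6895^2 = -0.748194
d^2_{-1,-1}(1.5217) = +0.275140 -0.748194 = -0.473053
D = (-0.888150+0.459554i)·(-0.473053)·(-0.698779-0.715338i) = -0.449096-0.148634i

Re=-0.4491 Im=-0.1486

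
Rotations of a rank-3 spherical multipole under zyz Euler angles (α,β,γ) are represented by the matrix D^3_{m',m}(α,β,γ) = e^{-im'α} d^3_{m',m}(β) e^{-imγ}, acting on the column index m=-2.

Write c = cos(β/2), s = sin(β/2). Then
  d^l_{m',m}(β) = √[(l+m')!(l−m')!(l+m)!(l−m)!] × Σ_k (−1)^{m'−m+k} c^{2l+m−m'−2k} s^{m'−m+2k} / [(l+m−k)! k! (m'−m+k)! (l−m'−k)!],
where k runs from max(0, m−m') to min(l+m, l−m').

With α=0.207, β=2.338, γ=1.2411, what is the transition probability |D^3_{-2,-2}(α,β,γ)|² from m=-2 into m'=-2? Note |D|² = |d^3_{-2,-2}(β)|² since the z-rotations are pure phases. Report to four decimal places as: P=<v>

First d^3_{-2,-2}(β=2.338), then the phase factors e^{-i(-2)α} and e^{-i(-2)γ}:
c=cos(2.338/2)=0.391072, s=sin(2.338/2)=0.920360; N=√[1·120·1·120]=120.000000
k∈{0,1} keeps every argument non-negative
  k=0: (−1)^0·120.0000/(120)·0.3911^6·0.9204^0 = +0.003577
  k=1: (−1)^1·120.0000/(24)·0.3911^4·0.9204^2 = -0.099063
d^3_{-2,-2}(2.338) = +0.003577 -0.099063 = -0.095486
|D^3_{-2,-2}|² = |d^3_{-2,-2}(β)|² = (-0.095486)² = 0.009118 (the z-rotation phases have unit modulus)

P=0.0091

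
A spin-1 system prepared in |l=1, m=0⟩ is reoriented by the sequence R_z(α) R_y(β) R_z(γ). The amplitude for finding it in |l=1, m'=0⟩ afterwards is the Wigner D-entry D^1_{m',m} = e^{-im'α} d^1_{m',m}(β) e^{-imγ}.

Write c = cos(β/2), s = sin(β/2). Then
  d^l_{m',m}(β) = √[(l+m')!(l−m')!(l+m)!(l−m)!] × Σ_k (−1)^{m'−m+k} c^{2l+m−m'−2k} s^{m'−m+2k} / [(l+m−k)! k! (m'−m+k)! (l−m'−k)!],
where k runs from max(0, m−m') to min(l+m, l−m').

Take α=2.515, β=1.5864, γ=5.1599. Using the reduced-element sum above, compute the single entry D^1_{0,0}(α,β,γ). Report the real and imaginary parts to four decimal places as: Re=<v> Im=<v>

D^1_{0,0}(2.515,1.5864,5.1599) = e^{-i·0·2.515}·d^1_{0,0}(1.5864)·e^{-i·0·5.1599}. Compute d first:
Half-angle: c=0.701569, s=0.712602. N=√(1·1·1·1)=1.000000
The bounds max(0,m−m')=0 and min(l+m,l−m')=1 give 2 terms
  k=0: (−1)^0·1.0000/(1)·0.7016^2·0.7126^0 = +0.492198
  k=1: (−1)^1·1.0000/(1)·0.7016^0·0.7126^2 = -0.507802
d^1_{0,0}(1.5864) = +0.492198 -0.507802 = -0.015603
Attach z-rotation phases: D = e^{-i(0)(2.515)}·(-0.015603)·e^{-i(0)(5.1599)} = -0.015603+0.000000i

Re=-0.0156 Im=0.0000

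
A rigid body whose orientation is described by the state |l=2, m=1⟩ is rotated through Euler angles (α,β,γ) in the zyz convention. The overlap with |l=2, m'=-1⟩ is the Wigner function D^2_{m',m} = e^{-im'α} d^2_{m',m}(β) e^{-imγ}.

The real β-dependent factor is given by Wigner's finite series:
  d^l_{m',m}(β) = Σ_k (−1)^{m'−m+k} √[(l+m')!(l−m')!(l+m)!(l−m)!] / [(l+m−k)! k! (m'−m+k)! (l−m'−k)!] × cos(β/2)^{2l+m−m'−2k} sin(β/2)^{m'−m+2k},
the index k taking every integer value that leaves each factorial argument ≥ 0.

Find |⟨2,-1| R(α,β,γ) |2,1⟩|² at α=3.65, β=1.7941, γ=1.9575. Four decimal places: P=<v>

Split into d^2_{-1,1}(β=1.7941) × two z-phases.
Half-angle: c=0.623918, s=0.781490. N=√(1·6·6·1)=6.000000
k: max(0,(1)−(-1))=2 … min(2+(1),2−(-1))=3
  k=2: (−1)^0·6.0000/(2)·0.6239^2·0.7815^2 = +0.713219
  k=3: (−1)^1·6.0000/(6)·0.6239^0·0.7815^4 = -0.372987
d^2_{-1,1}(1.7941) = +0.713219 -0.372987 = +0.340233
|D^2_{-1,1}|² = |d^2_{-1,1}(β)|² = (+0.340233)² = 0.115758 (the z-rotation phases have unit modulus)

P=0.1158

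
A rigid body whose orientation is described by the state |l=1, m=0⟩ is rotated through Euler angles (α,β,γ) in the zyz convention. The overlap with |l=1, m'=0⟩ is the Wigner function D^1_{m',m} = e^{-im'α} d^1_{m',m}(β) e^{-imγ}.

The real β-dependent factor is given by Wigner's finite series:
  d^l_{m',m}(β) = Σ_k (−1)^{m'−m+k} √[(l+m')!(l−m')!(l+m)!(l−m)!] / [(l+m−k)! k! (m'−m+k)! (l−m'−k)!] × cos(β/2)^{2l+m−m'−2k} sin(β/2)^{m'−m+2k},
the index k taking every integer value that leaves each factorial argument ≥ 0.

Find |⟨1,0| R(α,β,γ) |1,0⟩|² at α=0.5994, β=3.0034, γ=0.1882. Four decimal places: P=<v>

P=0.9810

D^1_{0,0}(0.5994,3.0034,0.1882) = e^{-i·0·0.5994}·d^1_{0,0}(3.0034)·e^{-i·0·0.1882}. Compute d first:
Half-angle: c=0.069041, s=0.997614. N=√(1·1·1·1)=1.000000
k∈{0,1} keeps every argument non-negative
  k=0: (−1)^0·1.0000/(1)·0.0690^2·0.9976^0 = +0.004767
  k=1: (−1)^1·1.0000/(1)·0.0690^0·0.9976^2 = -0.995233
d^1_{0,0}(3.0034) = +0.004767 -0.995233 = -0.990467
|D^1_{0,0}|² = |d^1_{0,0}(β)|² = (-0.990467)² = 0.981024 (the z-rotation phases have unit modulus)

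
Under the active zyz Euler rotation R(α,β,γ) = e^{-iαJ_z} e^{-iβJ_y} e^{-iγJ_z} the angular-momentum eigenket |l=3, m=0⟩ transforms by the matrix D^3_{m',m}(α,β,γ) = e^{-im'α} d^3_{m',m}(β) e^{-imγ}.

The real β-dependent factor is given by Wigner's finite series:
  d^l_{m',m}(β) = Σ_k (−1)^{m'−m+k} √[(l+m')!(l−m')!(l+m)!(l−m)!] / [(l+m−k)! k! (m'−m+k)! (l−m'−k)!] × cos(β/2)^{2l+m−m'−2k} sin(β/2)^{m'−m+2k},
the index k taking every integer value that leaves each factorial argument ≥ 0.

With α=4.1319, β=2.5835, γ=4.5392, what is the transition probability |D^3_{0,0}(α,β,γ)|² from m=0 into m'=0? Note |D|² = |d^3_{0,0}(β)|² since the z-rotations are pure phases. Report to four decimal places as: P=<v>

D^3_{0,0}(4.1319,2.5835,4.5392) = e^{-i·0·4.1319}·d^3_{0,0}(2.5835)·e^{-i·0·4.5392}. Compute d first:
Half-angle: c=0.275439, s=0.961319. N=√(6·6·6·6)=36.000000
Admissible k: 0..3 (factorial args all ≥0)
  k=0: (−1)^0·36.0000/(36)·0.2754^6·0.9613^0 = +0.000437
  k=1: (−1)^1·36.0000/(4)·0.2754^4·0.9613^2 = -0.047872
  k=2: (−1)^2·36.0000/(4)·0.2754^2·0.9613^4 = +0.583126
  k=3: (−1)^3·36.0000/(36)·0.2754^0·0.9613^6 = -0.789231
d^3_{0,0}(2.5835) = +0.000437 -0.047872 +0.583126 -0.789231 = -0.253539
|D^3_{0,0}|² = |d^3_{0,0}(β)|² = (-0.253539)² = 0.064282 (the z-rotation phases have unit modulus)

P=0.0643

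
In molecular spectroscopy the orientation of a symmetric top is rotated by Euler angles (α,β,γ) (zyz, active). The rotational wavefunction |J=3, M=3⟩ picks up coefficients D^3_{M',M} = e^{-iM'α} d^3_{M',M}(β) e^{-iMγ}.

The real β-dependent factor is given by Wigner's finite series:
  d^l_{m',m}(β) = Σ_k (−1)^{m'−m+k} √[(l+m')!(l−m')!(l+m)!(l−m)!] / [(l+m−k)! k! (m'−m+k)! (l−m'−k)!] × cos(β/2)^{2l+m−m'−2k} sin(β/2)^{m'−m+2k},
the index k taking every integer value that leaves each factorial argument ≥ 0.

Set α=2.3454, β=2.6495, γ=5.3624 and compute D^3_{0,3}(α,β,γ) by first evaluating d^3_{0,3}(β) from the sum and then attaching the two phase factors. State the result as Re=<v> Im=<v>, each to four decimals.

First d^3_{0,3}(β=2.6495), then the phase factors e^{-i(0)α} and e^{-i(3)γ}:
With c≡cos(β/2)=0.243571 and s≡sin(β/2)=0.969883, N=[6·6·720·1]^{1/2}=160.996894
Admissible k: 3..3 (factorial args all ≥0)
  k=3: (−1)^0·160.9969/(36)·0.2436^3·0.9699^3 = +0.058959
d^3_{0,3}(2.6495) = +0.058959
Attach z-rotation phases: D = e^{-i(0)(2.3454)}·(+0.058959)·e^{-i(3)(5.3624)} = -0.054770+0.021827i

Re=-0.0548 Im=0.0218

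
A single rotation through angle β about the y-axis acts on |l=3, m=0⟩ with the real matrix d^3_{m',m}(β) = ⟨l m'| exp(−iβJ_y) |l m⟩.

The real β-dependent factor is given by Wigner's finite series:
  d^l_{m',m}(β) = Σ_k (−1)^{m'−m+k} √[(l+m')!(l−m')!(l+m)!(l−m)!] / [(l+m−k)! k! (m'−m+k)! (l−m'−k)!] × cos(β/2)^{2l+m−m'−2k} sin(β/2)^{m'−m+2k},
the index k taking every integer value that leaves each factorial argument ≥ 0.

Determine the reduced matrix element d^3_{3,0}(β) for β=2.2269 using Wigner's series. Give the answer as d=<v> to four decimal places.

d=-0.2781

d^3_{3,0}(β=2.2269) via Wigner's sum:
Half-angle: c=0.441569, s=0.897227. N=√(720·1·6·6)=160.996894
The bounds max(0,m−m')=0 and min(l+m,l−m')=0 give 1 term
  k=0: (−1)^3·160.9969/(36)·0.4416^3·0.8972^3 = -0.278111
d^3_{3,0}(2.2269) = -0.278111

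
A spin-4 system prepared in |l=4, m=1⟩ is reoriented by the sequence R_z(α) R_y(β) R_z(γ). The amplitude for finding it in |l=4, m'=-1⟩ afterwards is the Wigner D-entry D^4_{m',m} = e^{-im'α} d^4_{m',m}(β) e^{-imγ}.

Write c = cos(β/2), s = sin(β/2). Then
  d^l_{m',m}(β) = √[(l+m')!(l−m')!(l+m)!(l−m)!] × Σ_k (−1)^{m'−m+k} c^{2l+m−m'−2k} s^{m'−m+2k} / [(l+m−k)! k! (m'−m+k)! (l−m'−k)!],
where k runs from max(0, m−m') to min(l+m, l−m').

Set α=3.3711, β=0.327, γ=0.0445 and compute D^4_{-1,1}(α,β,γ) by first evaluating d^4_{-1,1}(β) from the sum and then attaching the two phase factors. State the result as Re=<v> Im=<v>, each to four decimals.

Re=-0.2209 Im=-0.0413

First d^4_{-1,1}(β=0.327), then the phase factors e^{-i(-1)α} and e^{-i(1)γ}:
Half-angle: c=0.986664, s=0.162773. N=√(6·120·120·6)=720.000000
Admissible k: 2..5 (factorial args all ≥0)
  k=2: (−1)^0·720.0000/(72)·0.9867^6·0.1628^2 = +0.244443
  k=3: (−1)^1·720.0000/(24)·0.9867^4·0.1628^4 = -0.019958
  k=4: (−1)^2·720.0000/(48)·0.9867^2·0.1628^6 = +0.000272
  k=5: (−1)^3·720.0000/(720)·0.9867^0·0.1628^8 = -0.000000
d^4_{-1,1}(0.327) = +0.244443 -0.019958 +0.000272 -0.000000 = +0.224755
D = (-0.973779-0.227498i)·(+0.224755)·(+0.999010-0.044485i) = -0.220920-0.041345i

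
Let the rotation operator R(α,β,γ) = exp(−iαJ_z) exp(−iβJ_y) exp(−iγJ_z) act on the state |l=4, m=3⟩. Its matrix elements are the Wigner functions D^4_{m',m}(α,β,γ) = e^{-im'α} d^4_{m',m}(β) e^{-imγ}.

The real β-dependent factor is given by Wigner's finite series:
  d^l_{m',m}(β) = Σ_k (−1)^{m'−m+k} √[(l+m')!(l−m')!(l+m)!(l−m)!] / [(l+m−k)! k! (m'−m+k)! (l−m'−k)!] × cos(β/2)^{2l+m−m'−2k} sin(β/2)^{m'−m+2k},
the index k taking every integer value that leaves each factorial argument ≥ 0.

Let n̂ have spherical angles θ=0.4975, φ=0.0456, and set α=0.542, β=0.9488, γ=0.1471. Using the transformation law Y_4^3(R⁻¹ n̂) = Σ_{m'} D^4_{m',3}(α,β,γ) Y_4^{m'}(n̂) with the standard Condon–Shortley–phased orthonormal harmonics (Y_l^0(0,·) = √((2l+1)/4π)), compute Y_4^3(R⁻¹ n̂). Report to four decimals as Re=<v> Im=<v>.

Re=0.0930 Im=0.1198

Need the full column D^4_{m',3} for m'=−4..4 at α=0.542, β=0.9488, γ=0.1471.
cos(β/2)=0.889567, sin(β/2)=0.456805
d^4_{-4,3}: single k=7 term ⇒ +0.010443;  D = -0.001622+0.010317i
d^4_{-3,3}: k∈[6..7] ⇒ +0.050331 -0.001896 = +0.048435;  D = +0.018240+0.044870i
d^4_{-2,3}: k∈[5..6] ⇒ +0.157172 -0.013815 = +0.143357;  D = +0.114754+0.085922i
d^4_{-1,3}: k∈[4..5] ⇒ +0.360708 -0.057070 = +0.303638;  D = +0.302100+0.030525i
d^4_{0,3}: k∈[3..4] ⇒ +0.628274 -0.165674 = +0.462601;  D = +0.418282-0.197584i
d^4_{1,3}: k∈[2..3] ⇒ +0.820736 -0.360708 = +0.460028;  D = +0.254984-0.382895i
d^4_{2,3}: k∈[1..2] ⇒ +0.753434 -0.596033 = +0.157401;  D = +0.007159-0.157238i
d^4_{3,3}: k∈[0..1] ⇒ +0.392129 -0.723821 = -0.331692;  D = +0.158003+0.291641i
d^4_{4,3}: single k=0 term ⇒ -0.569543;  D = +0.490744+0.289049i
Y_4^{m'}(θ=0.4975,φ=0.0456) and Σ D·Y over m':
  (-0.0016+0.0103i)·(+0.0226-0.0042i)  (+0.0182+0.0449i)·(+0.1184-0.0163i)  (+0.1148+0.0859i)·(+0.3343-0.0306i)  (+0.3021+0.0305i)·(+0.4768-0.0218i)  (+0.4183-0.1976i)·(+0.0746+0.0000i)  (+0.2550-0.3829i)·(-0.4768-0.0218i)  (+0.0072-0.1572i)·(+0.3343+0.0306i)  (+0.1580+0.2916i)·(-0.1184-0.0163i)  (+0.4907+0.2890i)·(+0.0226+0.0042i)
Y_4^3(R⁻¹ n̂) = +0.093014+0.119838i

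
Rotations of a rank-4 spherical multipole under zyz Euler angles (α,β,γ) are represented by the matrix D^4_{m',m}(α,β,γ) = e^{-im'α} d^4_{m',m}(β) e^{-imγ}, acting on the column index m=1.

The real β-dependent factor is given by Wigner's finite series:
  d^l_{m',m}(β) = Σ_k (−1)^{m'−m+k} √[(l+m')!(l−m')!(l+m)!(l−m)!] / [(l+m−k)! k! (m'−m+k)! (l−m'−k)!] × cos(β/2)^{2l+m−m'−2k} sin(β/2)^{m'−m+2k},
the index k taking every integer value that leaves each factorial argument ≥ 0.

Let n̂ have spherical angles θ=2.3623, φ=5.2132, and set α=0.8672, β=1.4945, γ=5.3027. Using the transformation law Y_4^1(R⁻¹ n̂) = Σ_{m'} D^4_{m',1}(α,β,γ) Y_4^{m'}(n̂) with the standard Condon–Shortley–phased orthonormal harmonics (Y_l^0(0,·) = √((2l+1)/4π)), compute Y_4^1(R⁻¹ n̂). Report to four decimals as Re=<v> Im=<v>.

Need the full column D^4_{m',1} for m'=−4..4 at α=0.8672, β=1.4945, γ=5.3027.
cos(β/2)=0.733561, sin(β/2)=0.679624
d^4_{-4,1}: single k=5 term ⇒ +0.428298;  D = -0.111391-0.413559i
d^4_{-3,1}: k∈[4..5] ⇒ +0.817218 -0.420876 = +0.396342;  D = -0.358507-0.168994i
d^4_{-2,1}: k∈[3..5] ⇒ +0.942977 -1.214110 +0.208427 = -0.062706;  D = +0.057083-0.025952i
d^4_{-1,1}: k∈[2..5] ⇒ +0.719703 -1.853276 +0.795382 -0.045515 = -0.383706;  D = +0.104892-0.369091i
d^4_{0,1}: k∈[1..4] ⇒ +0.347405 -1.789173 +1.535741 -0.219701 = -0.125729;  D = -0.069983-0.104452i
d^4_{1,1}: k∈[0..3] ⇒ +0.083847 -1.079555 +1.853276 -0.530255 = +0.327314;  D = +0.325216+0.037001i
d^4_{2,1}: k∈[0..2] ⇒ -0.329577 +1.414466 -0.809406 = +0.275482;  D = +0.200831-0.188567i
d^4_{3,1}: k∈[0..1] ⇒ +0.571247 -0.817218 = -0.245971;  D = +0.012372+0.245660i
d^4_{4,1}: single k=0 term ⇒ -0.498977;  D = +0.396235+0.303274i
Y_4^{m'}(θ=2.3623,φ=5.2132) and Σ D·Y over m':
  (-0.1114-0.4136i)·(-0.0452-0.0980i)  (-0.3585-0.1690i)·(+0.3084+0.0211i)  (+0.0571-0.0260i)·(-0.2264+0.3539i)  (+0.1049-0.3691i)·(-0.0616-0.1126i)  (-0.0700-0.1045i)·(-0.3404+0.0000i)  (+0.3252+0.0370i)·(+0.0616-0.1126i)  (+0.2008-0.1886i)·(-0.2264-0.3539i)  (+0.0124+0.2457i)·(-0.3084+0.0211i)  (+0.3962+0.3033i)·(-0.0452+0.0980i)
Y_4^1(R⁻¹ n̂) = -0.315055-0.070569i

Re=-0.3151 Im=-0.0706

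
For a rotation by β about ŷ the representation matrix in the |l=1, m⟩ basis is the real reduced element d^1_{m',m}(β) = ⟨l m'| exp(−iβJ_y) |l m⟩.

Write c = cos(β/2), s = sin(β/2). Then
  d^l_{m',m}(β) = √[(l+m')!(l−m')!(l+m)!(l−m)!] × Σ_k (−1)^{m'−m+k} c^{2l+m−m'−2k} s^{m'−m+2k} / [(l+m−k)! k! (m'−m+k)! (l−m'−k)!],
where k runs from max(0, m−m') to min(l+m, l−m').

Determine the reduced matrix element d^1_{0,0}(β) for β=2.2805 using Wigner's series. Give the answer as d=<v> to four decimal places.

d=-0.6516

d^1_{0,0}(β=2.2805) via Wigner's sum:
Half-angle: c=0.417367, s=0.908738. N=√(1·1·1·1)=1.000000
k: max(0,(0)−(0))=0 … min(1+(0),1−(0))=1
  k=0: (−1)^0·1.0000/(1)·0.4174^2·0.9087^0 = +0.174195
  k=1: (−1)^1·1.0000/(1)·0.4174^0·0.9087^2 = -0.825805
d^1_{0,0}(2.2805) = +0.174195 -0.825805 = -0.651609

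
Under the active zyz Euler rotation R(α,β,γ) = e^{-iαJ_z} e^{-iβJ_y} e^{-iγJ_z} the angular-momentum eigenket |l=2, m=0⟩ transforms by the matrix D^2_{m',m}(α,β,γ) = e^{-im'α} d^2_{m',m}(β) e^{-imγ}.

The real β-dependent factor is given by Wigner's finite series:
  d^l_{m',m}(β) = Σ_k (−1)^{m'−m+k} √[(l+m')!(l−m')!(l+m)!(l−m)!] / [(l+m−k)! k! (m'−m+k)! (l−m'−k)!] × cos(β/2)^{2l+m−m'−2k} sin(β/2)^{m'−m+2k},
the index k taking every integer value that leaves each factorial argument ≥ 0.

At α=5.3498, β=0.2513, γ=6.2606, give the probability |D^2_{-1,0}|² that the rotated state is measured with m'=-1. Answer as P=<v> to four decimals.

P=0.0870

D^2_{-1,0}(5.3498,0.2513,6.2606) = e^{-i·-1·5.3498}·d^2_{-1,0}(0.2513)·e^{-i·0·6.2606}. Compute d first:
c=cos(0.2513/2)=0.992116, s=sin(0.2513/2)=0.125320; N=√[1·6·2·2]=4.898979
Admissible k: 1..2 (factorial args all ≥0)
  k=1: (−1)^0·4.8990/(2)·0.9921^3·0.1253^1 = +0.299766
  k=2: (−1)^1·4.8990/(2)·0.9921^1·0.1253^3 = -0.004783
d^2_{-1,0}(0.2513) = +0.299766 -0.004783 = +0.294983
|D^2_{-1,0}|² = |d^2_{-1,0}(β)|² = (+0.294983)² = 0.087015 (the z-rotation phases have unit modulus)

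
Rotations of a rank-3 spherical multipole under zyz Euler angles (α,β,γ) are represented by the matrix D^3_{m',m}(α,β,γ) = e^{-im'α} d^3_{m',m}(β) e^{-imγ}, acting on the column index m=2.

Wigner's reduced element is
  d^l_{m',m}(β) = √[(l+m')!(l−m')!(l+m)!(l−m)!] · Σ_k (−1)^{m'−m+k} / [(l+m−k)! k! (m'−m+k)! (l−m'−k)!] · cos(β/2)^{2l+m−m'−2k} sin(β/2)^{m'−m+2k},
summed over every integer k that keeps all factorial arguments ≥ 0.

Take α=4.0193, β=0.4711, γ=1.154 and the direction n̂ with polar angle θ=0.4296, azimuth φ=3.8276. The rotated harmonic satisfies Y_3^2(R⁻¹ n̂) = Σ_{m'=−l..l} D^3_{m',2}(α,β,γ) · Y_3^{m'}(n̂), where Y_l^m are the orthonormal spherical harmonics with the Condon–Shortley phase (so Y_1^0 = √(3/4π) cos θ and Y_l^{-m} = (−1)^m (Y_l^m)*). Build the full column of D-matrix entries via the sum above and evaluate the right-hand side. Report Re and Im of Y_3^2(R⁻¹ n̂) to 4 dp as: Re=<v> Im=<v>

Re=0.0085 Im=-0.0023

Need the full column D^3_{m',2} for m'=−3..3 at α=4.0193, β=0.4711, γ=1.154.
cos(β/2)=0.972386, sin(β/2)=0.233378
d^3_{-3,2}: single k=5 term ⇒ +0.001649;  D = -0.001563-0.000527i
d^3_{-2,2}: k∈[4..5] ⇒ +0.014024 -0.000162 = +0.013863;  D = +0.011800-0.007276i
d^3_{-1,2}: k∈[3..4] ⇒ +0.073914 -0.002129 = +0.071785;  D = -0.010053+0.071078i
d^3_{0,2}: k∈[2..3] ⇒ +0.266707 -0.015363 = +0.251344;  D = -0.168959-0.186083i
d^3_{1,2}: k∈[1..2] ⇒ +0.641584 -0.073914 = +0.567670;  D = +0.567118-0.025034i
d^3_{2,2}: k∈[0..1] ⇒ +0.845342 -0.243469 = +0.601873;  D = -0.363754+0.479515i
d^3_{3,2}: single k=0 term ⇒ -0.496969;  D = +0.112685+0.484025i
Y_3^{m'}(θ=0.4296,φ=3.8276) and Σ D·Y over m':
  (-0.0016-0.0005i)·(+0.0141+0.0266i)  (+0.0118-0.0073i)·(+0.0318-0.1580i)  (-0.0101+0.0711i)·(-0.3263+0.2671i)  (-0.1690-0.1861i)·(+0.3843+0.0000i)  (+0.5671-0.0250i)·(+0.3263+0.2671i)  (-0.3638+0.4795i)·(+0.0318+0.1580i)  (+0.1127+0.4840i)·(-0.0141+0.0266i)
Y_3^2(R⁻¹ n̂) = +0.008486-0.002255i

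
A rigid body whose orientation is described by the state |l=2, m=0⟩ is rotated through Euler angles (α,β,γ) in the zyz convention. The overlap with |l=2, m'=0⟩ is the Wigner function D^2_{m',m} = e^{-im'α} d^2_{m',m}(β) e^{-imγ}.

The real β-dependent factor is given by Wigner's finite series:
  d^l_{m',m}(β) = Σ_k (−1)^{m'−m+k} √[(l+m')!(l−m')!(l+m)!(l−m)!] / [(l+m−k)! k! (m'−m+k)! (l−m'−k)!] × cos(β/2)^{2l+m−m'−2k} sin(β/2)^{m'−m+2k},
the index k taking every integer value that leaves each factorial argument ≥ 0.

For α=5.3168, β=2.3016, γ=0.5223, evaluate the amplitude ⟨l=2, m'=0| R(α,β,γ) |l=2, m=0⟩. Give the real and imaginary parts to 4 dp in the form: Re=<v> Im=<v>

First d^2_{0,0}(β=2.3016), then the phase factors e^{-i(0)α} and e^{-i(0)γ}:
c=cos(2.3016/2)=0.407757, s=sin(2.3016/2)=0.913090; N=√[2·2·2·2]=4.000000
k∈{0,1,2} keeps every argument non-negative
  k=0: (−1)^0·4.0000/(4)·0.4078^4·0.9131^0 = +0.027644
  k=1: (−1)^1·4.0000/(1)·0.4078^2·0.9131^2 = -0.554486
  k=2: (−1)^2·4.0000/(4)·0.4078^0·0.9131^4 = +0.695113
d^2_{0,0}(2.3016) = +0.027644 -0.554486 +0.695113 = +0.168271
D = (+1.000000+0.000000i)·(+0.168271)·(+1.000000+0.000000i) = +0.168271+0.000000i

Re=0.1683 Im=0.0000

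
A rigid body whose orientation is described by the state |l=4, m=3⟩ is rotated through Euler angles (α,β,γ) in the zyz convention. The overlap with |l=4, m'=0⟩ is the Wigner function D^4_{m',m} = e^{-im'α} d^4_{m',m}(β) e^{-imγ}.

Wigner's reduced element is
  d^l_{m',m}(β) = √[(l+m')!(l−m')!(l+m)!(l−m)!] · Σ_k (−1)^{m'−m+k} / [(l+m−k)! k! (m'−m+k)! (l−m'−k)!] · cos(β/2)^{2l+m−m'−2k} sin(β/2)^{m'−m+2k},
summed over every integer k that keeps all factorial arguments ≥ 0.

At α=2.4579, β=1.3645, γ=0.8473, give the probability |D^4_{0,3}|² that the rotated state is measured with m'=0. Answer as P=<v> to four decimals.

P=0.0807

Split into d^4_{0,3}(β=1.3645) × two z-phases.
Half-angle: c=0.776156, s=0.630541. N=√(24·24·5040·1)=1703.830978
The bounds max(0,m−m')=3 and min(l+m,l−m')=4 give 2 terms
  k=3: (−1)^0·1703.8310/(144)·0.7762^5·0.6305^3 = +0.835505
  k=4: (−1)^1·1703.8310/(144)·0.7762^3·0.6305^5 = -0.551414
d^4_{0,3}(1.3645) = +0.835505 -0.551414 = +0.284091
|D^4_{0,3}|² = |d^4_{0,3}(β)|² = (+0.284091)² = 0.080708 (the z-rotation phases have unit modulus)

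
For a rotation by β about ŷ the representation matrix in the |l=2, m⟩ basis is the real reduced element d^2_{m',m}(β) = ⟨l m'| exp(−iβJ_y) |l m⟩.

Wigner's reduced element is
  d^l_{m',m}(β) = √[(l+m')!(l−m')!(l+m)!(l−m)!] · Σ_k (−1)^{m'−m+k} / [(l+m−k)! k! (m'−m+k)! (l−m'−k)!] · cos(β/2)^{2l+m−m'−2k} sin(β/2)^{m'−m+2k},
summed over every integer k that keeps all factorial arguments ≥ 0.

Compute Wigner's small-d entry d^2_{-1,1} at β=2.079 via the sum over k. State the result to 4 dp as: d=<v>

d=0.0199

d^2_{-1,1}(β=2.079) via Wigner's sum:
Half-angle: c=0.506651, s=0.862151. N=√(1·6·6·1)=6.000000
Admissible k: 2..3 (factorial args all ≥0)
  k=2: (−1)^0·6.0000/(2)·0.5067^2·0.8622^2 = +0.572409
  k=3: (−1)^1·6.0000/(6)·0.5067^0·0.8622^4 = -0.552501
d^2_{-1,1}(2.079) = +0.572409 -0.552501 = +0.019908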